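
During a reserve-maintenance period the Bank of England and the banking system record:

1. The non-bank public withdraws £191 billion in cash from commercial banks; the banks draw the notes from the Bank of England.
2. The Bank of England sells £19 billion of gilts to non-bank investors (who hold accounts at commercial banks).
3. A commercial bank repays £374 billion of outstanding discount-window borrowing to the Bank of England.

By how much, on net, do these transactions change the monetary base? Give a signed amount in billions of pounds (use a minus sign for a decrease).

Currency withdrawal £191 billion: just a shift between currency and reserves — both are base money → 0.
Asset sale (to non-banks) £19 billion: Bank of England balance sheet contracts → −£19B.
Discount-window repayment £374 billion: Bank of England balance sheet contracts → −£374B.
Net: 0 − 19 − 374 = -£393 billion.

-£393 billion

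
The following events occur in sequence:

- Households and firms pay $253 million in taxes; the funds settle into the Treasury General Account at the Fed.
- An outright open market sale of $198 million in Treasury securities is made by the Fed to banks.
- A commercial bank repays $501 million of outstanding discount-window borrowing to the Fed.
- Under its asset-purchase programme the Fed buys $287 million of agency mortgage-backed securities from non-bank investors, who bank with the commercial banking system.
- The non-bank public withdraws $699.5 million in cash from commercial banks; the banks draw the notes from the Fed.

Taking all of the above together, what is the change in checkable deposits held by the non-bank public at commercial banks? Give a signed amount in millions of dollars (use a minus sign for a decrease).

Government account inflow $253 million: non-bank counterparties' bank balances fall → −$253M.
OMO sale (to banks) $198 million: the counterparty is a bank, so public deposits are unchanged → 0.
Discount-window repayment $501 million: the counterparty is a bank, so public deposits are unchanged → 0.
Asset purchase (from non-banks) $287 million: non-bank counterparties' bank balances rise → +$287M.
Currency withdrawal $699.5 million: non-bank counterparties' bank balances fall → −$699.5M.
Net: −253 + 0 + 0 + 287 − 699.5 = -$665.5 million.

-$665.5 million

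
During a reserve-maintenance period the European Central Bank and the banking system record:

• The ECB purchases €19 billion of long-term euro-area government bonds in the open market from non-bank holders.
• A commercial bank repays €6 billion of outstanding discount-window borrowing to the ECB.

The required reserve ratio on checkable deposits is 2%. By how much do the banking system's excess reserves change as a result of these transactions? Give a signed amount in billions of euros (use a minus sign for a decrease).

+€12.62 billion

Asset purchase (from non-banks) €19 billion: reserves +€19B, deposits +€19B.
Discount-window repayment €6 billion: reserves −€6B, deposits 0.
Totals: Δreserves = +€13B, Δdeposits = +€19B.
Δrequired reserves = 2% × +€19B = +€0.38B.
Δexcess reserves = Δreserves − Δrequired = +€13B − (+€0.38B) = +€12.62 billion.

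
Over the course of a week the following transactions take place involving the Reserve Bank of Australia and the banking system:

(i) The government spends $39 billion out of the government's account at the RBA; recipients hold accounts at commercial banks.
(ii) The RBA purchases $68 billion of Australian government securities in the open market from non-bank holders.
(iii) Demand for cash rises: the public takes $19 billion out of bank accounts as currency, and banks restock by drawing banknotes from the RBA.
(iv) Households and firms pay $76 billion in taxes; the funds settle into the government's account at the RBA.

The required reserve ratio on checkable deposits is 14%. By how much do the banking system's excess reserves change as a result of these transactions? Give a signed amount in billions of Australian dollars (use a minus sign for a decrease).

+$10.32 billion

Government spending $39 billion: reserves +$39B, deposits +$39B.
Asset purchase (from non-banks) $68 billion: reserves +$68B, deposits +$68B.
Currency withdrawal $19 billion: reserves −$19B, deposits −$19B.
Government account inflow $76 billion: reserves −$76B, deposits −$76B.
Totals: Δreserves = +$12B, Δdeposits = +$12B.
Δrequired reserves = 14% × +$12B = +$1.68B.
Δexcess reserves = Δreserves − Δrequired = +$12B − (+$1.68B) = +$10.32 billion.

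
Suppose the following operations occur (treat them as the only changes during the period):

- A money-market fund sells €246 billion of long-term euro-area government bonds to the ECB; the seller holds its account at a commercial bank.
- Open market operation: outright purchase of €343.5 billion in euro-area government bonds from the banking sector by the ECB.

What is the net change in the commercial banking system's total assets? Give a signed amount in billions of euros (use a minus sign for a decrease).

+€246 billion

Asset purchase (from non-banks) €246 billion: bank balance sheets expand → +€246B.
OMO purchase (from banks) €343.5 billion: just an asset swap on bank balance sheets → 0.
Net: 246 + 0 = +€246 billion.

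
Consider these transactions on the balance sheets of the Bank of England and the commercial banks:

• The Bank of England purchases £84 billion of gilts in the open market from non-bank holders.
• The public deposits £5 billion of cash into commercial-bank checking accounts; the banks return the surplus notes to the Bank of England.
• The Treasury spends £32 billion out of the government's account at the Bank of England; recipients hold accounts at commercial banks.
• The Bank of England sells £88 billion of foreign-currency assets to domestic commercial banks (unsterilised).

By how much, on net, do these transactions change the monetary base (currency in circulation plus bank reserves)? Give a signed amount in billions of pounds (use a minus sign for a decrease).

+£28 billion

Asset purchase (from non-banks) £84 billion: Bank of England balance sheet expands → +£84B.
Currency deposit £5 billion: just a shift between currency and reserves — both are base money → 0.
Government spending £32 billion: a non-base liability converts back to reserves → +£32B.
FX sale £88 billion: Bank of England balance sheet contracts → −£88B.
Net: 84 + 0 + 32 − 88 = +£28 billion.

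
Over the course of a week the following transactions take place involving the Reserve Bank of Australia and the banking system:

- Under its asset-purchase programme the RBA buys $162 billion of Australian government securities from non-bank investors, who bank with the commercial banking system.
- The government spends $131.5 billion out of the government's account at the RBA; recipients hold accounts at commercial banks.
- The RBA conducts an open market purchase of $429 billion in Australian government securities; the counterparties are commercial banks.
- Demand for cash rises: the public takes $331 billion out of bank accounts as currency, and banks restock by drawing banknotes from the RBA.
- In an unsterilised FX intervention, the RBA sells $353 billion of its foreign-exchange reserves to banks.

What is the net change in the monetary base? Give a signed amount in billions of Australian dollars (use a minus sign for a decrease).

+$369.5 billion

RBA balance sheet:
  Assets:      Securities +$591B, Foreign assets −$353B
  Liabilities: Bank reserves +$38.5B, Currency in circulation +$331B, Government deposits −$131.5B
Commercial banking system:
  Assets:      Reserves at CB +$38.5B, Securities −$429B, Foreign assets +$353B
  Liabilities: Checkable deposits −$37.5B
Monetary base = currency + reserves: +$331B + (+$38.5B) = +$369.5 billion.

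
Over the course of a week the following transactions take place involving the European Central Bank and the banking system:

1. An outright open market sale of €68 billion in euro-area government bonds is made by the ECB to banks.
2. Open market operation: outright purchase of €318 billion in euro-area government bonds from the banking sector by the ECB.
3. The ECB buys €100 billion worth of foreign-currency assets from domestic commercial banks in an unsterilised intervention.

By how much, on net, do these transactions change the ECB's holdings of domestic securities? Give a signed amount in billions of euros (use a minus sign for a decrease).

+€250 billion

OMO sale (to banks) €68 billion: securities removed from the ECB's portfolio → −€68B.
OMO purchase (from banks) €318 billion: securities added to the ECB's portfolio → +€318B.
FX purchase €100 billion: the ECB's securities portfolio is untouched → 0.
Net: −68 + 318 + 0 = +€250 billion.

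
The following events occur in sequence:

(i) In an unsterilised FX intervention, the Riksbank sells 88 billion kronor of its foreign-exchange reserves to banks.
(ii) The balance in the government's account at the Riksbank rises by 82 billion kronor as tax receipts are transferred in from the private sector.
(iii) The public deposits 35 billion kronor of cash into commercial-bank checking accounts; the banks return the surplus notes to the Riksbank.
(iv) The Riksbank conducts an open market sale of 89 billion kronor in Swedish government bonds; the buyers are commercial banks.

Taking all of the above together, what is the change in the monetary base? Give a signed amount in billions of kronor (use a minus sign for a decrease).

FX sale 88 billion kronor: Riksbank balance sheet contracts → −88B.
Government account inflow 82 billion kronor: reserves shift to a non-base liability → −82B.
Currency deposit 35 billion kronor: just a shift between currency and reserves — both are base money → 0.
OMO sale (to banks) 89 billion kronor: Riksbank balance sheet contracts → −89B.
Net: −88 − 82 + 0 − 89 = -259 billion.

-259 billion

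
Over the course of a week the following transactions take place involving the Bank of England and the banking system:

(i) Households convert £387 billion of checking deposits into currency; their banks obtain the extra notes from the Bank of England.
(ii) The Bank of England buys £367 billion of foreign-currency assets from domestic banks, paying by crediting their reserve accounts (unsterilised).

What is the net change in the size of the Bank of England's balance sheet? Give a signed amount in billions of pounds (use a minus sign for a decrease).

Currency withdrawal £387 billion: only the composition of liabilities changes → 0.
FX purchase £367 billion: a Bank of England asset is acquired → +£367B.
Net: 0 + 367 = +£367 billion.

+£367 billion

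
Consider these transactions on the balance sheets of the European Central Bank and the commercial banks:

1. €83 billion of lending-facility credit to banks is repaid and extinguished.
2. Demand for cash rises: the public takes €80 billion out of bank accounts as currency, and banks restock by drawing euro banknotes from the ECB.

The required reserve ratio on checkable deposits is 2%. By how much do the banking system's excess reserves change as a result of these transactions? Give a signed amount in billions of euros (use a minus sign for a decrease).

Discount-window repayment €83 billion: reserves −€83B, deposits 0.
Currency withdrawal €80 billion: reserves −€80B, deposits −€80B.
Totals: Δreserves = −€163B, Δdeposits = −€80B.
Δrequired reserves = 2% × −€80B = −€1.6B.
Δexcess reserves = Δreserves − Δrequired = −€163B − (−€1.6B) = -€161.4 billion.

-€161.4 billion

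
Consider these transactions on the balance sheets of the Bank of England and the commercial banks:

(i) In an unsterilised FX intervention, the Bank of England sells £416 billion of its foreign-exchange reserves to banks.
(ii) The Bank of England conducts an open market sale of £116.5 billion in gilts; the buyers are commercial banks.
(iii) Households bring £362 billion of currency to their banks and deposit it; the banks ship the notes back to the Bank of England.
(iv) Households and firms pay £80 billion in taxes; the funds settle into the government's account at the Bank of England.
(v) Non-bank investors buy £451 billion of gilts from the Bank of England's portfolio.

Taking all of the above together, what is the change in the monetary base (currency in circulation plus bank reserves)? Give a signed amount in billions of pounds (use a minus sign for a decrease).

-£1063.5 billion

FX sale £416 billion: Bank of England balance sheet contracts → −£416B.
OMO sale (to banks) £116.5 billion: Bank of England balance sheet contracts → −£116.5B.
Currency deposit £362 billion: just a shift between currency and reserves — both are base money → 0.
Government account inflow £80 billion: reserves shift to a non-base liability → −£80B.
Asset sale (to non-banks) £451 billion: Bank of England balance sheet contracts → −£451B.
Net: −416 − 116.5 + 0 − 80 − 451 = -£1063.5 billion.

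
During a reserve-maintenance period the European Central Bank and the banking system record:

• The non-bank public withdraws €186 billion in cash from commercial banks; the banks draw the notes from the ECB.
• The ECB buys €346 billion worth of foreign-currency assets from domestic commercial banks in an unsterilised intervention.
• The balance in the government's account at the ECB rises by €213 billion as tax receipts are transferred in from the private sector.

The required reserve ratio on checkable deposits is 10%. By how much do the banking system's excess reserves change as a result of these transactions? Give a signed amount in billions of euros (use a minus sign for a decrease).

Currency withdrawal €186 billion: reserves −€186B, deposits −€186B.
FX purchase €346 billion: reserves +€346B, deposits 0.
Government account inflow €213 billion: reserves −€213B, deposits −€213B.
Totals: Δreserves = −€53B, Δdeposits = −€399B.
Δrequired reserves = 10% × −€399B = −€39.9B.
Δexcess reserves = Δreserves − Δrequired = −€53B − (−€39.9B) = -€13.1 billion.

-€13.1 billion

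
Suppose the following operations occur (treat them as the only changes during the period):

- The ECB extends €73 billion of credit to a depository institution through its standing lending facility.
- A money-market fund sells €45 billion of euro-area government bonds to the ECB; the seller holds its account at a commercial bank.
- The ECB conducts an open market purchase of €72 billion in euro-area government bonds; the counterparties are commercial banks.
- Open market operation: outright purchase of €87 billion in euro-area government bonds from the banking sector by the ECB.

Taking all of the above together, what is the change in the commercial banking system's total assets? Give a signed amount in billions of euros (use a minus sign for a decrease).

+€118 billion

Discount-window loan €73 billion: bank balance sheets expand → +€73B.
Asset purchase (from non-banks) €45 billion: bank balance sheets expand → +€45B.
OMO purchase (from banks) €72 billion: just an asset swap on bank balance sheets → 0.
OMO purchase (from banks) €87 billion: just an asset swap on bank balance sheets → 0.
Net: 73 + 45 + 0 + 0 = +€118 billion.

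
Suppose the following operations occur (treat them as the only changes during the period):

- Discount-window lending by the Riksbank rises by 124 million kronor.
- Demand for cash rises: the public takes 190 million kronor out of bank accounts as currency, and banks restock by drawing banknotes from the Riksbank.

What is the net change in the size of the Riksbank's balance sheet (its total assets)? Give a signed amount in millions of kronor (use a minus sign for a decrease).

+124 million

Discount-window loan 124 million kronor: a Riksbank asset is acquired → +124M.
Currency withdrawal 190 million kronor: only the composition of liabilities changes → 0.
Net: 124 + 0 = +124 million.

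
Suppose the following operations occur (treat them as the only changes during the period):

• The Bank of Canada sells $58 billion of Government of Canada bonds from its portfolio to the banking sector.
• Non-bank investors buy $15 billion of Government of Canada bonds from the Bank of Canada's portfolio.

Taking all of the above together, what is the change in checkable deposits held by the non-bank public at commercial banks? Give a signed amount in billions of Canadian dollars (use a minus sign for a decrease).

OMO sale (to banks) $58 billion: the counterparty is a bank, so public deposits are unchanged → 0.
Asset sale (to non-banks) $15 billion: non-bank counterparties' bank balances fall → −$15B.
Net: 0 − 15 = -$15 billion.

-$15 billion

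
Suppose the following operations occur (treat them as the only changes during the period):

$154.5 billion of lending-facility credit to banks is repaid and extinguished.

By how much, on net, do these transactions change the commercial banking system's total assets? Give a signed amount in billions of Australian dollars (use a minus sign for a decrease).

-$154.5 billion

Discount-window repayment $154.5 billion: bank balance sheets shrink → −$154.5B.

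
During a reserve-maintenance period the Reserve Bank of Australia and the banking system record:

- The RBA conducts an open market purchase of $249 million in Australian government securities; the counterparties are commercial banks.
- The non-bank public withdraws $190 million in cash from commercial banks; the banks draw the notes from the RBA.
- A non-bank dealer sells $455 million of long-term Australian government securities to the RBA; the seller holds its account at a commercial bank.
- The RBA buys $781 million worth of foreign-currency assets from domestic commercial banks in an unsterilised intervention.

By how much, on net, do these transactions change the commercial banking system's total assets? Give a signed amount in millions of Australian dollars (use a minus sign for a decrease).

+$265 million

OMO purchase (from banks) $249 million: just an asset swap on bank balance sheets → 0.
Currency withdrawal $190 million: bank balance sheets shrink → −$190M.
Asset purchase (from non-banks) $455 million: bank balance sheets expand → +$455M.
FX purchase $781 million: just an asset swap on bank balance sheets → 0.
Net: 0 − 190 + 455 + 0 = +$265 million.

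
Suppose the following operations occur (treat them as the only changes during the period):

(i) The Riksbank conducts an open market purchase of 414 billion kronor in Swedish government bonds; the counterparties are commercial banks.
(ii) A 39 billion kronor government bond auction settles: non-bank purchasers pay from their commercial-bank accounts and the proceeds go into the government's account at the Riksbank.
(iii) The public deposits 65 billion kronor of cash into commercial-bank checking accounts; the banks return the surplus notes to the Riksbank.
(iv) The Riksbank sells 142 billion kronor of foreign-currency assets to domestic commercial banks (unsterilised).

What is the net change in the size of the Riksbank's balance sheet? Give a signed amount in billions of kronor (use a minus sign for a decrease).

+272 billion

OMO purchase (from banks) 414 billion kronor: a Riksbank asset is acquired → +414B.
Government account inflow 39 billion kronor: only the composition of liabilities changes → 0.
Currency deposit 65 billion kronor: only the composition of liabilities changes → 0.
FX sale 142 billion kronor: a Riksbank asset is shed → −142B.
Net: 414 + 0 + 0 − 142 = +272 billion.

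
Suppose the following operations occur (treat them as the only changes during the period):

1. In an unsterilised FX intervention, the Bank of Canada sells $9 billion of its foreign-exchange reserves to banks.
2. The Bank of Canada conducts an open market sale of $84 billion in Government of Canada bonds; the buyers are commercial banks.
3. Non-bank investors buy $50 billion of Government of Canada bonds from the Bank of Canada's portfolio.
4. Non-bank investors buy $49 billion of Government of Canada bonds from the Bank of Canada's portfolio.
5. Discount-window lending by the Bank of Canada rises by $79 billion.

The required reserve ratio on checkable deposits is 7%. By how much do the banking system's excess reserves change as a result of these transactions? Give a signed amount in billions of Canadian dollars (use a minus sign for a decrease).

-$106.07 billion

FX sale $9 billion: reserves −$9B, deposits 0.
OMO sale (to banks) $84 billion: reserves −$84B, deposits 0.
Asset sale (to non-banks) $50 billion: reserves −$50B, deposits −$50B.
Asset sale (to non-banks) $49 billion: reserves −$49B, deposits −$49B.
Discount-window loan $79 billion: reserves +$79B, deposits 0.
Totals: Δreserves = −$113B, Δdeposits = −$99B.
Δrequired reserves = 7% × −$99B = −$6.93B.
Δexcess reserves = Δreserves − Δrequired = −$113B − (−$6.93B) = -$106.07 billion.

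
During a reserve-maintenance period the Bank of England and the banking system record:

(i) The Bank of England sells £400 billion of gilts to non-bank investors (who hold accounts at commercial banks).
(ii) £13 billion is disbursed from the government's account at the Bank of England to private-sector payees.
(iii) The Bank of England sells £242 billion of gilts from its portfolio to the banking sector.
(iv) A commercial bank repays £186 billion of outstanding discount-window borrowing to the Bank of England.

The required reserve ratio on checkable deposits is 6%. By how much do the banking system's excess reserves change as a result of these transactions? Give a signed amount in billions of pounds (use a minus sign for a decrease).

-£791.78 billion

Asset sale (to non-banks) £400 billion: reserves −£400B, deposits −£400B.
Government spending £13 billion: reserves +£13B, deposits +£13B.
OMO sale (to banks) £242 billion: reserves −£242B, deposits 0.
Discount-window repayment £186 billion: reserves −£186B, deposits 0.
Totals: Δreserves = −£815B, Δdeposits = −£387B.
Δrequired reserves = 6% × −£387B = −£23.22B.
Δexcess reserves = Δreserves − Δrequired = −£815B − (−£23.22B) = -£791.78 billion.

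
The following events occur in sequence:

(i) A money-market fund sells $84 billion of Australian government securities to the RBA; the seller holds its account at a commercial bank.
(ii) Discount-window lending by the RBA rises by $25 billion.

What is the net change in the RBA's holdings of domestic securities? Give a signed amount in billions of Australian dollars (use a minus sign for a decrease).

+$84 billion

RBA balance sheet:
  Assets:      Securities +$84B, Loans to banks +$25B
  Liabilities: Bank reserves +$109B
Commercial banking system:
  Assets:      Reserves at CB +$109B
  Liabilities: Checkable deposits +$84B, Borrowings from CB +$25B
So the change in the RBA's holdings of domestic securities is +$84 billion.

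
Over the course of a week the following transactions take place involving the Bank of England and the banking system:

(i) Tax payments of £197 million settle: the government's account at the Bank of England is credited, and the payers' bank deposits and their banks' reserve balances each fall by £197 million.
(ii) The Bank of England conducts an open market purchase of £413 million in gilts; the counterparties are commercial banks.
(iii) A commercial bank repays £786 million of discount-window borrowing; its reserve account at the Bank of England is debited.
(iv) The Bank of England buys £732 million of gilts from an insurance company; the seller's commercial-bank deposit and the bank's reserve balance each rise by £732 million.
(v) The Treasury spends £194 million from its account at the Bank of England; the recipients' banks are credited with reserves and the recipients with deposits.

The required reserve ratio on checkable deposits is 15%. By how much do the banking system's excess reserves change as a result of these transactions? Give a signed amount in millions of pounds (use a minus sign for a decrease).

Government account inflow £197 million: reserves −£197M, deposits −£197M.
OMO purchase (from banks) £413 million: reserves +£413M, deposits 0.
Discount-window repayment £786 million: reserves −£786M, deposits 0.
Asset purchase (from non-banks) £732 million: reserves +£732M, deposits +£732M.
Government spending £194 million: reserves +£194M, deposits +£194M.
Totals: Δreserves = +£356M, Δdeposits = +£729M.
Δrequired reserves = 15% × +£729M = +£109.35M.
Δexcess reserves = Δreserves − Δrequired = +£356M − (+£109.35M) = +£246.65 million.

+£246.65 million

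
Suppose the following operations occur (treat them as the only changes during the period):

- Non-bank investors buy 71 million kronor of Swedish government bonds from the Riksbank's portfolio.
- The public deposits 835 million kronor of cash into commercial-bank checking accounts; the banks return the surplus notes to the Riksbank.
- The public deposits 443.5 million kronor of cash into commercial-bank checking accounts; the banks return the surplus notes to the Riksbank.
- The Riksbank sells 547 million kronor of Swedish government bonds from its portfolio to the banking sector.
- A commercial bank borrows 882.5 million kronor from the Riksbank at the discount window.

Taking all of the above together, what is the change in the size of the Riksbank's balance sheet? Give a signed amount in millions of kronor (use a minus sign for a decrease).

Asset sale (to non-banks) 71 million kronor: a Riksbank asset is shed → −71M.
Currency deposit 835 million kronor: only the composition of liabilities changes → 0.
Currency deposit 443.5 million kronor: only the composition of liabilities changes → 0.
OMO sale (to banks) 547 million kronor: a Riksbank asset is shed → −547M.
Discount-window loan 882.5 million kronor: a Riksbank asset is acquired → +882.5M.
Net: −71 + 0 + 0 − 547 + 882.5 = +264.5 million.

+264.5 million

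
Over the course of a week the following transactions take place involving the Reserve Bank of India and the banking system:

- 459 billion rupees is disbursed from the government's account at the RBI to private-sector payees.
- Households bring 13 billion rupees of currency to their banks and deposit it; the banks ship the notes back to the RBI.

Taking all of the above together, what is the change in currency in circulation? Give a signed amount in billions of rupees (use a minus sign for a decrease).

Government spending 459 billion rupees: no currency enters or leaves circulation → 0.
Currency deposit 13 billion rupees: notes return to the central bank → −13B.
Net: 0 − 13 = -13 billion.

-13 billion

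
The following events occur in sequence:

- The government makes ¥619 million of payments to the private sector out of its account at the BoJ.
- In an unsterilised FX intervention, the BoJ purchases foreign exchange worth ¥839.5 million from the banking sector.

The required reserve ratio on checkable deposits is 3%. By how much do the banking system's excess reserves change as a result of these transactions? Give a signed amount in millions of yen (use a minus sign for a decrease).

Government spending ¥619 million: reserves +¥619M, deposits +¥619M.
FX purchase ¥839.5 million: reserves +¥839.5M, deposits 0.
Totals: Δreserves = +¥1458.5M, Δdeposits = +¥619M.
Δrequired reserves = 3% × +¥619M = +¥18.57M.
Δexcess reserves = Δreserves − Δrequired = +¥1458.5M − (+¥18.57M) = +¥1439.93 million.

+¥1439.93 million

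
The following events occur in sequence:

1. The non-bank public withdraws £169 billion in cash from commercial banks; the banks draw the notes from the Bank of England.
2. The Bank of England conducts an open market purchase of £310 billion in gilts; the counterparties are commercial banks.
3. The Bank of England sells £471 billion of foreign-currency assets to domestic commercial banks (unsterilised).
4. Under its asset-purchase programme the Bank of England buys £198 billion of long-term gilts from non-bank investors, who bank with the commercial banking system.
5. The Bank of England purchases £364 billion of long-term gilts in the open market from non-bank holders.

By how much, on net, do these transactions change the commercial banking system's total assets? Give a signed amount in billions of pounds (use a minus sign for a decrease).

Currency withdrawal £169 billion: bank balance sheets shrink → −£169B.
OMO purchase (from banks) £310 billion: just an asset swap on bank balance sheets → 0.
FX sale £471 billion: just an asset swap on bank balance sheets → 0.
Asset purchase (from non-banks) £198 billion: bank balance sheets expand → +£198B.
Asset purchase (from non-banks) £364 billion: bank balance sheets expand → +£364B.
Net: −169 + 0 + 0 + 198 + 364 = +£393 billion.

+£393 billion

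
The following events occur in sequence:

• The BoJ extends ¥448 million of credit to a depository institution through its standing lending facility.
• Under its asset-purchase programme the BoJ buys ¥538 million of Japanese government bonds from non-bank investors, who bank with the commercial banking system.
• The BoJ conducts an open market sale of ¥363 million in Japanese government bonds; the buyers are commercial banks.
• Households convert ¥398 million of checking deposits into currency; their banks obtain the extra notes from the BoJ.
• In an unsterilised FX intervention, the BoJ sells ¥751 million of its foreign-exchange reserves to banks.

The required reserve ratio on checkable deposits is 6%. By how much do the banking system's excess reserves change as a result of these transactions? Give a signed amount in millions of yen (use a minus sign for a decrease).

Discount-window loan ¥448 million: reserves +¥448M, deposits 0.
Asset purchase (from non-banks) ¥538 million: reserves +¥538M, deposits +¥538M.
OMO sale (to banks) ¥363 million: reserves −¥363M, deposits 0.
Currency withdrawal ¥398 million: reserves −¥398M, deposits −¥398M.
FX sale ¥751 million: reserves −¥751M, deposits 0.
Totals: Δreserves = −¥526M, Δdeposits = +¥140M.
Δrequired reserves = 6% × +¥140M = +¥8.4M.
Δexcess reserves = Δreserves − Δrequired = −¥526M − (+¥8.4M) = -¥534.4 million.

-¥534.4 million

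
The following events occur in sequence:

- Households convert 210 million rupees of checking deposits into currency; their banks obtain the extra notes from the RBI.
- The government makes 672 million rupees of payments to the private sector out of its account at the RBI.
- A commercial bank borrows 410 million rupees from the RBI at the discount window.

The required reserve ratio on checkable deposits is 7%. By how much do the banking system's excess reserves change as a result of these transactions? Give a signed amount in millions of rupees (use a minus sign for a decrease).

Currency withdrawal 210 million rupees: reserves −210M, deposits −210M.
Government spending 672 million rupees: reserves +672M, deposits +672M.
Discount-window loan 410 million rupees: reserves +410M, deposits 0.
Totals: Δreserves = +872M, Δdeposits = +462M.
Δrequired reserves = 7% × +462M = +32.34M.
Δexcess reserves = Δreserves − Δrequired = +872M − (+32.34M) = +839.66 million.

+839.66 million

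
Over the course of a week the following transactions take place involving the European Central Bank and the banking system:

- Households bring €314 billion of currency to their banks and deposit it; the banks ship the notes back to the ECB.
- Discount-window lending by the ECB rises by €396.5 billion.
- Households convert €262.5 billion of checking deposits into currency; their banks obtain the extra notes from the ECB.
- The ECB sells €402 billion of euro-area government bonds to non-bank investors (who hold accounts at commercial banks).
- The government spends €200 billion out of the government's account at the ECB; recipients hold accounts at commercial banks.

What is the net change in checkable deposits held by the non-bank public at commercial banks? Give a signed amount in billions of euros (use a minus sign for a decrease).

-€150.5 billion

ECB balance sheet:
  Assets:      Securities −€402B, Loans to banks +€396.5B
  Liabilities: Bank reserves +€246B, Currency in circulation −€51.5B, Government deposits −€200B
Commercial banking system:
  Assets:      Reserves at CB +€246B
  Liabilities: Checkable deposits −€150.5B, Borrowings from CB +€396.5B
So the change in checkable deposits held by the non-bank public at commercial banks is -€150.5 billion.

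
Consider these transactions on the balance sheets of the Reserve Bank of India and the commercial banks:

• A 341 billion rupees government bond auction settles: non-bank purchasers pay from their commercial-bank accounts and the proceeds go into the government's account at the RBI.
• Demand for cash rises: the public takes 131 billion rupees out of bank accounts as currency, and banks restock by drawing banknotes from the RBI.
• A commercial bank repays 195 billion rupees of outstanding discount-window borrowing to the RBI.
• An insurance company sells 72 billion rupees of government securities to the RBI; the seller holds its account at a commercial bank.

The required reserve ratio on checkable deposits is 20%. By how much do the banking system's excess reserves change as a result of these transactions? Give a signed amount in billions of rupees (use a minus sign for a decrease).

Government account inflow 341 billion rupees: reserves −341B, deposits −341B.
Currency withdrawal 131 billion rupees: reserves −131B, deposits −131B.
Discount-window repayment 195 billion rupees: reserves −195B, deposits 0.
Asset purchase (from non-banks) 72 billion rupees: reserves +72B, deposits +72B.
Totals: Δreserves = −595B, Δdeposits = −400B.
Δrequired reserves = 20% × −400B = −80B.
Δexcess reserves = Δreserves − Δrequired = −595B − (−80B) = -515 billion.

-515 billion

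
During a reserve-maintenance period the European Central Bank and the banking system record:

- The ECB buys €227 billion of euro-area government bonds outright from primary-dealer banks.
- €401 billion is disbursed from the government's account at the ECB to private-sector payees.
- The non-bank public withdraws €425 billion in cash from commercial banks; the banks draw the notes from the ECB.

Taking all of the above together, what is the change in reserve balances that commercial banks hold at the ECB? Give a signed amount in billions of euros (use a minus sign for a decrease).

OMO purchase (from banks) €227 billion: the ECB pays by crediting reserve accounts → +€227B.
Government spending €401 billion: government payments flow into bank reserve accounts → +€401B.
Currency withdrawal €425 billion: banks swap reserves for currency → −€425B.
Net: 227 + 401 − 425 = +€203 billion.

+€203 billion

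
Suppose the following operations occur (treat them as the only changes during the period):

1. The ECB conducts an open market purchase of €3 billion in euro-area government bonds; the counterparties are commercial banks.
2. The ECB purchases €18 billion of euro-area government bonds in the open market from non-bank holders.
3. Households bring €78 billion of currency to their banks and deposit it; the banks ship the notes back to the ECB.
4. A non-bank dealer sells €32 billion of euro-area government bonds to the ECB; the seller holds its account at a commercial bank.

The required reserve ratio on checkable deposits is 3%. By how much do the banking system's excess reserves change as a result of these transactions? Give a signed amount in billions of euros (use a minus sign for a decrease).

+€127.16 billion

OMO purchase (from banks) €3 billion: reserves +€3B, deposits 0.
Asset purchase (from non-banks) €18 billion: reserves +€18B, deposits +€18B.
Currency deposit €78 billion: reserves +€78B, deposits +€78B.
Asset purchase (from non-banks) €32 billion: reserves +€32B, deposits +€32B.
Totals: Δreserves = +€131B, Δdeposits = +€128B.
Δrequired reserves = 3% × +€128B = +€3.84B.
Δexcess reserves = Δreserves − Δrequired = +€131B − (+€3.84B) = +€127.16 billion.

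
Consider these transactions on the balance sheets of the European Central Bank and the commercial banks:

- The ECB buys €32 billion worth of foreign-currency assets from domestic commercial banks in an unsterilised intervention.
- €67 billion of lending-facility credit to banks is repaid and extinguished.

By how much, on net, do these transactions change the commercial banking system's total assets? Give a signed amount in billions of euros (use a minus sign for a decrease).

ECB balance sheet:
  Assets:      Loans to banks −€67B, Foreign assets +€32B
  Liabilities: Bank reserves −€35B
Commercial banking system:
  Assets:      Reserves at CB −€35B, Foreign assets −€32B
  Liabilities: Borrowings from CB −€67B
Change in total bank assets = -€67 billion.

-€67 billion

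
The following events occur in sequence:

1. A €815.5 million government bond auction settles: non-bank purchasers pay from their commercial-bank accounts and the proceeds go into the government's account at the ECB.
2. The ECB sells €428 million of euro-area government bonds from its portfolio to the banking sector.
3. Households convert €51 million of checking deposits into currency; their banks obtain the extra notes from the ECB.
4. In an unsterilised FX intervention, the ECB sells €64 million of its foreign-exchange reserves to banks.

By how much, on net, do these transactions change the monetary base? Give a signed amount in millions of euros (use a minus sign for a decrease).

Government account inflow €815.5 million: reserves shift to a non-base liability → −€815.5M.
OMO sale (to banks) €428 million: ECB balance sheet contracts → −€428M.
Currency withdrawal €51 million: just a shift between currency and reserves — both are base money → 0.
FX sale €64 million: ECB balance sheet contracts → −€64M.
Net: −815.5 − 428 + 0 − 64 = -€1307.5 million.

-€1307.5 million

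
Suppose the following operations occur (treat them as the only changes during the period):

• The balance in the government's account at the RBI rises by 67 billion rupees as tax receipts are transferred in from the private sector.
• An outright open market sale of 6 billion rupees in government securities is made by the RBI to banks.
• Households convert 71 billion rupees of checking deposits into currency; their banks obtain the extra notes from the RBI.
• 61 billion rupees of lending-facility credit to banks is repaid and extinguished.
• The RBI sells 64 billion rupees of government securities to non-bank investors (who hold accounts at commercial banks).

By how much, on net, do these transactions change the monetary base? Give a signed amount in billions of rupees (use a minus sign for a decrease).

-198 billion

Government account inflow 67 billion rupees: reserves shift to a non-base liability → −67B.
OMO sale (to banks) 6 billion rupees: RBI balance sheet contracts → −6B.
Currency withdrawal 71 billion rupees: just a shift between currency and reserves — both are base money → 0.
Discount-window repayment 61 billion rupees: RBI balance sheet contracts → −61B.
Asset sale (to non-banks) 64 billion rupees: RBI balance sheet contracts → −64B.
Net: −67 − 6 + 0 − 61 − 64 = -198 billion.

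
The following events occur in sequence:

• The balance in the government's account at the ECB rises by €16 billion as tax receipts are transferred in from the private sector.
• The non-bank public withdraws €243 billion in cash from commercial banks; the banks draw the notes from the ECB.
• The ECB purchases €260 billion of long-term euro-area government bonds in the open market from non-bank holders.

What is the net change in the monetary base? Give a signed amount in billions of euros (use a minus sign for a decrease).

+€244 billion

Government account inflow €16 billion: reserves shift to a non-base liability → −€16B.
Currency withdrawal €243 billion: just a shift between currency and reserves — both are base money → 0.
Asset purchase (from non-banks) €260 billion: ECB balance sheet expands → +€260B.
Net: −16 + 0 + 260 = +€244 billion.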